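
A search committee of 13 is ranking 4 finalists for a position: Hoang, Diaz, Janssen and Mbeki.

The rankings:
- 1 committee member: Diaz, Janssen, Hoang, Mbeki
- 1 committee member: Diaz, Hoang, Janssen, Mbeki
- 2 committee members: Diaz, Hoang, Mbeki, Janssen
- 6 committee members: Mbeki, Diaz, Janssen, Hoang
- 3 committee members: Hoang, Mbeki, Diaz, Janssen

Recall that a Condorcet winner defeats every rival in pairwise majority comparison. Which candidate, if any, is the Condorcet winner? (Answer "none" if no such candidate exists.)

Check each pair by majority over 13 ballots:
Hoang vs Diaz: Diaz wins 10–3.
Hoang vs Janssen: Janssen wins 7–6.
Hoang vs Mbeki: Hoang wins 7–6.
Diaz–Janssen: Diaz 13–0.
Diaz vs Mbeki: Mbeki, 9–4.
Janssen vs Mbeki: Mbeki wins 11–2.
Every candidate loses at least once (Hoang loses to Diaz; Diaz loses to Mbeki; Janssen loses to Diaz; Mbeki loses to Hoang). The majority relation contains the cycle Hoang → Mbeki → Diaz → Hoang, so there is no Condorcet winner.

none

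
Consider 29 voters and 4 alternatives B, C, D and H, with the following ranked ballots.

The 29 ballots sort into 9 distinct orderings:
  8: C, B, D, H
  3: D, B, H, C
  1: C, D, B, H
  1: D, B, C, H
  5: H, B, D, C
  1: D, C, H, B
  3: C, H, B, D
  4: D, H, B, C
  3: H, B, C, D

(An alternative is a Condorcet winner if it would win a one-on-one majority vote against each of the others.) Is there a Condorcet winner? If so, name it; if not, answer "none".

none

Pairwise majorities:
B vs C: B wins 16–13.
B vs D: B wins 19–10.
B–H: H 16–13.
C–D: C 15–14.
C vs H: H wins 15–14.
D vs H: D, 18–11.
Each alternative drops at least one matchup (B loses to H; C loses to B; D loses to B; H loses to D); the cycle B → D → H → B rules out a Condorcet winner.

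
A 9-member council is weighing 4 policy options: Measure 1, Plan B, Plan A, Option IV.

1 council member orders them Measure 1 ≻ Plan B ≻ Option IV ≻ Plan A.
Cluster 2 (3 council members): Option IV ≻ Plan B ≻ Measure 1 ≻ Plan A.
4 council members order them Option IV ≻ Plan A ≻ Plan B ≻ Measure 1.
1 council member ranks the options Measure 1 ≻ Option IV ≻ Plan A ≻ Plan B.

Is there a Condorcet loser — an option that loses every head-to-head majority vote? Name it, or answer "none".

none

Pairwise majorities:
Measure 1–Plan B: Plan B 7–2.
Measure 1 vs Plan A: Measure 1 wins 5–4.
Measure 1 vs Option IV: 2 to 7, Option IV.
Plan B vs Plan A: Plan A wins 5–4.
Plan B vs Option IV: 1 for Plan B, 8 for Option IV — Option IV by 8–1.
Plan A vs Option IV: Option IV, 9–0.
Every option wins at least one matchup (Measure 1 beats Plan A; Plan B beats Measure 1; Plan A beats Plan B; Option IV beats Measure 1), so there is no Condorcet loser.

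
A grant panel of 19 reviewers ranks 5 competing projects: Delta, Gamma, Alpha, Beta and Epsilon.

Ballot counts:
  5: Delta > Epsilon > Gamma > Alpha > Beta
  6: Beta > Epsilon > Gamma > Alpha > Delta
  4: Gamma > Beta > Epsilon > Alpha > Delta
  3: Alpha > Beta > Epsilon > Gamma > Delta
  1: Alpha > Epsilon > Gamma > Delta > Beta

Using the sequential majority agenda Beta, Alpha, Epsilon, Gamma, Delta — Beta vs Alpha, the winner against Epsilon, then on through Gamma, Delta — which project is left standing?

Round 1: Beta vs Alpha — 10–9, Beta advances.
Round 2: Beta vs Epsilon — 13–6, Beta advances.
Round 3: Beta vs Gamma — 9–10, Gamma advances.
Round 4: Gamma vs Delta — 14–5, Gamma advances.
The agenda winner is Gamma.

Gamma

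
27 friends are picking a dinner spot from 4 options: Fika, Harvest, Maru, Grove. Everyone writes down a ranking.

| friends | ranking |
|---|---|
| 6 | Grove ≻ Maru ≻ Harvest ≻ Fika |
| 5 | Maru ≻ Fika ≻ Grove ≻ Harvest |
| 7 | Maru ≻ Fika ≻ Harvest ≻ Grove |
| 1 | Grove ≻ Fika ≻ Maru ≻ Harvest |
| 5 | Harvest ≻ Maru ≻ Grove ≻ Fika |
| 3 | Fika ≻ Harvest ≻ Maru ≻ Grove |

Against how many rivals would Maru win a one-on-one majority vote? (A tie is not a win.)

Maru against each rival (27 friends):
Maru vs Fika: 23 to 4, Maru.
Maru–Harvest: Maru 19–8.
Maru vs Grove: Maru is ranked higher on 5+7+5+3 = 20 ballots, Grove on 7. Maru wins 20–7.
Maru beats Fika, Harvest, Grove — 3 pairwise wins.

3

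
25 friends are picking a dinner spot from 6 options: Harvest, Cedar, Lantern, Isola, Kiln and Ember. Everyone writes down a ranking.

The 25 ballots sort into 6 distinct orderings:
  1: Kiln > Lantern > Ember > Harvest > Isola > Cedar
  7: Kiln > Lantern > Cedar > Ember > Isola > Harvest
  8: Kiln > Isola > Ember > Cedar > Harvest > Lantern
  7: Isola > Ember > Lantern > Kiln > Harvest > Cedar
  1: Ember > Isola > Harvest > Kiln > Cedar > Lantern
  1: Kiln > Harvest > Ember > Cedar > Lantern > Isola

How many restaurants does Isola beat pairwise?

Isola against each rival (25 friends):
Isola vs Harvest: 7+8+7+1 = 23 for Isola, 2 for Harvest — Isola by 23–2.
Isola vs Cedar: 1+8+7+1 = 17 for Isola, 8 for Cedar — Isola by 17–8.
Isola vs Lantern: Isola is ranked higher on 8+7+1 = 16 ballots, Lantern on 9. Isola wins 16–9.
Isola vs Kiln: Kiln, 17–8.
Isola–Ember: Isola 15–10.
Isola beats Harvest, Cedar, Lantern, Ember; loses to Kiln — 4 pairwise wins.

4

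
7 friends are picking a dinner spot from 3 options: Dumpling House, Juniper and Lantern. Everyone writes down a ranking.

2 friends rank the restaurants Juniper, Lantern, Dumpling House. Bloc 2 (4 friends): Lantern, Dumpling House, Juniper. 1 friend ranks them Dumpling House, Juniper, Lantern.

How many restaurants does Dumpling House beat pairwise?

1

Dumpling House against each rival (7 friends):
Dumpling House–Juniper: Dumpling House 5–2.
Dumpling House vs Lantern: 1 to 6, Lantern.
Dumpling House beats Juniper; loses to Lantern — 1 pairwise win.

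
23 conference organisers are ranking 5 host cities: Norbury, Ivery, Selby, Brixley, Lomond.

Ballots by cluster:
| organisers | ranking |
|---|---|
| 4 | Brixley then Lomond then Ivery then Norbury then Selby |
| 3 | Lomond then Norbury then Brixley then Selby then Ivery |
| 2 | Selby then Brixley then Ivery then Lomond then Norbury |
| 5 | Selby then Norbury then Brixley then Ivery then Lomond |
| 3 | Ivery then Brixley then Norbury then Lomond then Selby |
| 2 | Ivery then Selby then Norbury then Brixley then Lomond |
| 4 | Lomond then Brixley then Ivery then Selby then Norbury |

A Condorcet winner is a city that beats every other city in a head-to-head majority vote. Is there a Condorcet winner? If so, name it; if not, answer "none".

Brixley

Check each pair by majority over 23 ballots:
Norbury vs Ivery: Ivery, 15–8.
Norbury vs Selby: Selby, 13–10.
Norbury vs Brixley: Brixley, 13–10.
Norbury–Lomond: Lomond 13–10.
Ivery–Selby: Ivery 13–10.
Ivery–Brixley: Brixley 18–5.
Ivery vs Lomond: Ivery, 12–11.
Selby vs Brixley: Brixley wins 14–9.
Selby–Lomond: Lomond 14–9.
Brixley vs Lomond: Brixley, 16–7.
Brixley beats each of Norbury, Ivery, Selby, Lomond — Brixley is the Condorcet winner.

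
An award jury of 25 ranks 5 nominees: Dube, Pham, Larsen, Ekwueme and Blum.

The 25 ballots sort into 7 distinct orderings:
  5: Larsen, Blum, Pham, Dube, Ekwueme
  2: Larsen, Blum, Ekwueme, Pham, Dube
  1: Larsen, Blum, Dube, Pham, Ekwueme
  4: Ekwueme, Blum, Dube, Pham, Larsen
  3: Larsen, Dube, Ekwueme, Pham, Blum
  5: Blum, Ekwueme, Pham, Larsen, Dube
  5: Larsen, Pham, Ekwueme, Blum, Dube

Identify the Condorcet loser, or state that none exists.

Pairwise majorities:
Dube vs Pham: Pham, 17–8.
Dube vs Larsen: Larsen, 21–4.
Dube vs Ekwueme: Dube preferred on 5+1+3 = 9 ballots; Ekwueme wins 16–9.
Dube–Blum: Blum 22–3.
Pham vs Larsen: 9 to 16, Larsen.
Pham vs Ekwueme: 5+1+5 = 11 for Pham, 14 for Ekwueme — Ekwueme by 14–11.
Pham–Blum: Blum 17–8.
Larsen vs Ekwueme: Larsen wins 16–9.
Larsen vs Blum: Larsen preferred on 5+2+1+3+5 = 16 ballots; Larsen wins 16–9.
Ekwueme vs Blum: Ekwueme is ranked higher on 4+3+5 = 12 ballots, Blum on 13. Blum wins 13–12.
Dube is beaten in every head-to-head and is the Condorcet loser.

Dube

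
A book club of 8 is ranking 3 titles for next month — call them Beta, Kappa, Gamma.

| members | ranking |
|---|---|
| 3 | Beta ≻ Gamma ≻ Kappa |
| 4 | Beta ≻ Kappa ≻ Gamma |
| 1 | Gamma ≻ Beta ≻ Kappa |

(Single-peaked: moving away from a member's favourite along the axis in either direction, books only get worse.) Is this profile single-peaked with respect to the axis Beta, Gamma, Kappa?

Axis positions: Beta=1, Gamma=2, Kappa=3.
Type 1 (peak Beta at position 1): ranking walks positions 1-2-3, expanding outward from the peak — single-peaked.
Type 2: ranking walks positions 1-3-2; Kappa is ranked above Gamma even though Gamma lies between Kappa and the peak Beta on the axis — preferences dip and rise again. Not single-peaked.
Type 3 (peak Gamma at position 2): ranking walks positions 2-1-3, expanding outward from the peak — single-peaked.
Type 2 violates single-peakedness, so the profile is not single-peaked on this axis.

no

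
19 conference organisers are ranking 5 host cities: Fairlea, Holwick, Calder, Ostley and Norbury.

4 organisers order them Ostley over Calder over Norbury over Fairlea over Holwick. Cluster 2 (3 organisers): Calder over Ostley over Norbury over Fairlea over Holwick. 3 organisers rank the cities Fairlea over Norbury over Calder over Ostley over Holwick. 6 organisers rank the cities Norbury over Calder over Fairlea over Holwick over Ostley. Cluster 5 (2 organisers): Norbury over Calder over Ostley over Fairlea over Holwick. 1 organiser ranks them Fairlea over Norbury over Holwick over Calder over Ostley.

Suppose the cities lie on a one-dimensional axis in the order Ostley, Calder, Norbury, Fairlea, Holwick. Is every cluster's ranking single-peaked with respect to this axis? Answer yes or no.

Axis positions: Ostley=1, Calder=2, Norbury=3, Fairlea=4, Holwick=5.
Cluster 1 (peak Ostley at position 1): ranking walks positions 1-2-3-4-5, expanding outward from the peak — single-peaked.
Cluster 2 (peak Calder at position 2): ranking walks positions 2-1-3-4-5, expanding outward from the peak — single-peaked.
Cluster 3 (peak Fairlea at position 4): ranking walks positions 4-3-2-1-5, expanding outward from the peak — single-peaked.
Cluster 4 (peak Norbury at position 3): ranking walks positions 3-2-4-5-1, expanding outward from the peak — single-peaked.
Cluster 5 (peak Norbury at position 3): ranking walks positions 3-2-1-4-5, expanding outward from the peak — single-peaked.
Cluster 6 (peak Fairlea at position 4): ranking walks positions 4-3-5-2-1, expanding outward from the peak — single-peaked.
Every ranking is single-peaked on this axis.

yes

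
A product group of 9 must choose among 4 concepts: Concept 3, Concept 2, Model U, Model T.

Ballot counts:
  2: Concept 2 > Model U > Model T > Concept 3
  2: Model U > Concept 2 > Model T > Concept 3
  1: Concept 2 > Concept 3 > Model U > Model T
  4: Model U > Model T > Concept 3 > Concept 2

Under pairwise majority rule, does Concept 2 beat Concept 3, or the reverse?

Ballots ranking Concept 2 above Concept 3: 2 + 2 + 1 = 5.
Ballots ranking Concept 3 above Concept 2: 9 − 5 = 4.
Concept 2 wins the head-to-head 5–4.

Concept 2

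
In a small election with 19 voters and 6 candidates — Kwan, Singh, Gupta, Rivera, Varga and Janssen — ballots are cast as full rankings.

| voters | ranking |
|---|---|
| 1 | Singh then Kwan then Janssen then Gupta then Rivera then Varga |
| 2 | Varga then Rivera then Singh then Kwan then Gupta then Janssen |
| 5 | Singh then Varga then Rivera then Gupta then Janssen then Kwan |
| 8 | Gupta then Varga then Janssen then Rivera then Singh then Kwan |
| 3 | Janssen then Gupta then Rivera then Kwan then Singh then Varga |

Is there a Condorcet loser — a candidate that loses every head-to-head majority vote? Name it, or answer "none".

Kwan

Pairwise majorities:
Kwan vs Singh: Singh, 16–3.
Kwan vs Gupta: Gupta, 16–3.
Kwan vs Rivera: Kwan is ranked higher on 1 ballot, Rivera on 18. Rivera wins 18–1.
Kwan vs Varga: Kwan preferred on 1+3 = 4 ballots; Varga wins 15–4.
Kwan vs Janssen: 1+2 = 3 for Kwan, 16 for Janssen — Janssen by 16–3.
Singh vs Gupta: 1+2+5 = 8 for Singh, 11 for Gupta — Gupta by 11–8.
Singh vs Rivera: Rivera, 13–6.
Singh vs Varga: Singh preferred on 1+5+3 = 9 ballots; Varga wins 10–9.
Singh vs Janssen: 1+2+5 = 8 for Singh, 11 for Janssen — Janssen by 11–8.
Gupta vs Rivera: Gupta, 12–7.
Gupta–Varga: Gupta 12–7.
Gupta vs Janssen: Gupta wins 15–4.
Rivera vs Varga: 1+3 = 4 for Rivera, 15 for Varga — Varga by 15–4.
Rivera vs Janssen: Janssen wins 12–7.
Varga vs Janssen: Varga preferred on 2+5+8 = 15 ballots; Varga wins 15–4.
Only Kwan has no wins; Kwan is the Condorcet loser.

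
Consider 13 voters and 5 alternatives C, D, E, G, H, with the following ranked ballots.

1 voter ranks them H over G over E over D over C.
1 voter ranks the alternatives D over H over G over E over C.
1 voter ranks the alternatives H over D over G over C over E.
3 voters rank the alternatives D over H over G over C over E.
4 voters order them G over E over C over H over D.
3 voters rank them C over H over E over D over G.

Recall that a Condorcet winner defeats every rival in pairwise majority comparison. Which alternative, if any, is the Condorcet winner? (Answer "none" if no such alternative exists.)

none

Check each pair by majority over 13 ballots:
C vs D: 4+3 = 7 for C, 6 for D — C by 7–6.
C vs E: C is ranked higher on 1+3+3 = 7 ballots, E on 6. C wins 7–6.
C vs G: 3 for C, 10 for G — G by 10–3.
C vs H: C preferred on 4+3 = 7 ballots; C wins 7–6.
D vs E: D is ranked higher on 1+1+3 = 5 ballots, E on 8. E wins 8–5.
D vs G: 1+1+3+3 = 8 for D, 5 for G — D by 8–5.
D vs H: D preferred on 1+3 = 4 ballots; H wins 9–4.
E vs G: E preferred on 3 ballots; G wins 10–3.
E vs H: E is ranked higher on 4 ballots, H on 9. H wins 9–4.
G vs H: G preferred on 4 ballots; H wins 9–4.
No alternative is unbeaten: C loses to G; D loses to C; E loses to C; G loses to D; H loses to C. In particular C → D → G → C is a majority cycle — no Condorcet winner exists.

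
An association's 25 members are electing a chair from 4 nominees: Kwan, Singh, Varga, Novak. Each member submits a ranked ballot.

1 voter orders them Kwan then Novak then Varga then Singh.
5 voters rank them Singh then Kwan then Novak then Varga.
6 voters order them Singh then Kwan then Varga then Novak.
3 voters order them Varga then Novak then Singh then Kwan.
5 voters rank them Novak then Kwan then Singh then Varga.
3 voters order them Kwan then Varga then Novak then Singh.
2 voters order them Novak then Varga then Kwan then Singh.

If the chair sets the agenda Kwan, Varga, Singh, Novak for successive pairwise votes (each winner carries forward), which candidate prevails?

Novak

Round 1: Kwan vs Varga — 20–5, Kwan advances.
Round 2: Kwan vs Singh — 11–14, Singh advances.
Round 3: Singh vs Novak — 11–14, Novak advances.
Novak survives the agenda.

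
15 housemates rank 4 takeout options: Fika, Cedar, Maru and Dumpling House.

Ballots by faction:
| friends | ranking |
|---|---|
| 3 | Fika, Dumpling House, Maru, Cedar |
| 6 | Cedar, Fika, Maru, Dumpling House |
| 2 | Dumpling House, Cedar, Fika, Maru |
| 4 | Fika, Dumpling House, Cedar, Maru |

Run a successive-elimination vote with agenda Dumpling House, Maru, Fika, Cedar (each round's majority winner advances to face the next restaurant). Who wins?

Cedar

Round 1: Dumpling House vs Maru — 9–6, Dumpling House advances.
Round 2: Dumpling House vs Fika — 2–13, Fika advances.
Round 3: Fika vs Cedar — 7–8, Cedar advances.
Cedar survives the agenda.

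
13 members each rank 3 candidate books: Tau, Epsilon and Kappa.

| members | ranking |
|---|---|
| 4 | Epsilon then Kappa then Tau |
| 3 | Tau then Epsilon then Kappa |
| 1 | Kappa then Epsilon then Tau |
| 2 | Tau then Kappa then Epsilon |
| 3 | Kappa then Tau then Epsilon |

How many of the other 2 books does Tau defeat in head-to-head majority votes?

Tau against each rival (13 members):
Tau vs Epsilon: 8 to 5, Tau.
Tau vs Kappa: Kappa, 8–5.
Tau beats Epsilon; loses to Kappa — 1 pairwise win.

1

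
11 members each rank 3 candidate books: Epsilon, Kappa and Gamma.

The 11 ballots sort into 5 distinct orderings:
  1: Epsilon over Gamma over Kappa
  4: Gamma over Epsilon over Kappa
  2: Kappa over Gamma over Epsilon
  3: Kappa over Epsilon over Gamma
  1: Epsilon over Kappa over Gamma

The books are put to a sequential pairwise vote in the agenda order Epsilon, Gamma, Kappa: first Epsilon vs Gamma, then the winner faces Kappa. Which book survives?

Kappa

Round 1: Epsilon vs Gamma — 5–6, Gamma advances.
Round 2: Gamma vs Kappa — 5–6, Kappa advances.
Kappa survives the agenda.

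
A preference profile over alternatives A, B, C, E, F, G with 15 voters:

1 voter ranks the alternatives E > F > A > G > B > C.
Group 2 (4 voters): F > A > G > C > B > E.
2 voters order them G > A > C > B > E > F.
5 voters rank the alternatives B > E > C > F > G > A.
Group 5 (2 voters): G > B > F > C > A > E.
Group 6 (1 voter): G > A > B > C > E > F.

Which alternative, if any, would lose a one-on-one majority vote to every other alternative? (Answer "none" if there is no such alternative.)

Pairwise majorities:
A vs B: A is ranked higher on 1+4+2+1 = 8 ballots, B on 7. A wins 8–7.
A vs C: A wins 8–7.
A vs E: 4+2+2+1 = 9 for A, 6 for E — A by 9–6.
A vs F: F, 12–3.
A vs G: G wins 10–5.
B vs C: B preferred on 1+5+2+1 = 9 ballots; B wins 9–6.
B vs E: B wins 14–1.
B–F: B 10–5.
B vs G: G, 10–5.
C vs E: C wins 9–6.
C vs F: C preferred on 2+5+1 = 8 ballots; C wins 8–7.
C vs G: C is ranked higher on 5 ballots, G on 10. G wins 10–5.
E–F: E 9–6.
E vs G: 1+5 = 6 for E, 9 for G — G by 9–6.
F vs G: F preferred on 1+4+5 = 10 ballots; F wins 10–5.
Every alternative wins at least one matchup (A beats B; B beats C; C beats E; E beats F; F beats A; G beats A), so there is no Condorcet loser.

none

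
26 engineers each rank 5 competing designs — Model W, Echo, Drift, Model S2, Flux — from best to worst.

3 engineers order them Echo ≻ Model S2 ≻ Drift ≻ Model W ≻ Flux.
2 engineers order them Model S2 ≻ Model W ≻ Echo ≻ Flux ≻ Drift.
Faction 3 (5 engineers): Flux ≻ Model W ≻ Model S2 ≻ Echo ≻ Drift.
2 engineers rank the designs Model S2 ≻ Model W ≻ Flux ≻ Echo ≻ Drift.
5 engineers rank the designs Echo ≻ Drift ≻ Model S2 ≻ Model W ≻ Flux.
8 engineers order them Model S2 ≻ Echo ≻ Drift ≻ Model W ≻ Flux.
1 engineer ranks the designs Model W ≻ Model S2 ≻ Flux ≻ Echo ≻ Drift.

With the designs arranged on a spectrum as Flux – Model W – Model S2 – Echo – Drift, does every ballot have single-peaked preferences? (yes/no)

yes

Axis positions: Flux=1, Model W=2, Model S2=3, Echo=4, Drift=5.
Faction 1 (peak Echo at position 4): ranking walks positions 4-3-5-2-1, expanding outward from the peak — single-peaked.
Faction 2 (peak Model S2 at position 3): ranking walks positions 3-2-4-1-5, expanding outward from the peak — single-peaked.
Faction 3 (peak Flux at position 1): ranking walks positions 1-2-3-4-5, expanding outward from the peak — single-peaked.
Faction 4 (peak Model S2 at position 3): ranking walks positions 3-2-1-4-5, expanding outward from the peak — single-peaked.
Faction 5 (peak Echo at position 4): ranking walks positions 4-5-3-2-1, expanding outward from the peak — single-peaked.
Faction 6 (peak Model S2 at position 3): ranking walks positions 3-4-5-2-1, expanding outward from the peak — single-peaked.
Faction 7 (peak Model W at position 2): ranking walks positions 2-3-1-4-5, expanding outward from the peak — single-peaked.
Every ranking is single-peaked on this axis.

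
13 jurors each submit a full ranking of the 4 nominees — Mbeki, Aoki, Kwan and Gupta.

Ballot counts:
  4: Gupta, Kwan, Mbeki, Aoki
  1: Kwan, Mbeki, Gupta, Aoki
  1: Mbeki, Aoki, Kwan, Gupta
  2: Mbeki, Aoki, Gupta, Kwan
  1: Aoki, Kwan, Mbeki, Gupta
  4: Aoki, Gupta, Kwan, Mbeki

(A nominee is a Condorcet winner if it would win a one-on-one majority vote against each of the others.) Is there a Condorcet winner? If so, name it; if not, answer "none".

none

Check each pair by majority over 13 ballots:
Mbeki–Aoki: Mbeki 8–5.
Mbeki vs Kwan: Kwan wins 10–3.
Mbeki vs Gupta: Gupta wins 8–5.
Aoki–Kwan: Aoki 8–5.
Aoki vs Gupta: Aoki wins 8–5.
Kwan vs Gupta: Gupta wins 10–3.
Every nominee loses at least once (Mbeki loses to Kwan; Aoki loses to Mbeki; Kwan loses to Aoki; Gupta loses to Aoki). The majority relation contains the cycle Mbeki → Aoki → Kwan → Mbeki, so there is no Condorcet winner.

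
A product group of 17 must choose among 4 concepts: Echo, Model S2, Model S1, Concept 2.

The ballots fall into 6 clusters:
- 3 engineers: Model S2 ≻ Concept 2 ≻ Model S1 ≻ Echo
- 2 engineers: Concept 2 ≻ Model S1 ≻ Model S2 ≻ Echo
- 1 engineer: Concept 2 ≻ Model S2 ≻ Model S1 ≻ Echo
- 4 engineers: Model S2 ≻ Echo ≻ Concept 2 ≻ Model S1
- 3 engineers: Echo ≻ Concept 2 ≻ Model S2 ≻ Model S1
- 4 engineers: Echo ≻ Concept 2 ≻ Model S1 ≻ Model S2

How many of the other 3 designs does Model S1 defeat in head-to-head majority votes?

Model S1 against each rival (17 engineers):
Model S1 vs Echo: Echo wins 11–6.
Model S1 vs Model S2: 6 to 11, Model S2.
Model S1 vs Concept 2: 0 to 17, Concept 2.
Model S1 beats no one; loses to Echo, Model S2, Concept 2 — 0 pairwise wins.

0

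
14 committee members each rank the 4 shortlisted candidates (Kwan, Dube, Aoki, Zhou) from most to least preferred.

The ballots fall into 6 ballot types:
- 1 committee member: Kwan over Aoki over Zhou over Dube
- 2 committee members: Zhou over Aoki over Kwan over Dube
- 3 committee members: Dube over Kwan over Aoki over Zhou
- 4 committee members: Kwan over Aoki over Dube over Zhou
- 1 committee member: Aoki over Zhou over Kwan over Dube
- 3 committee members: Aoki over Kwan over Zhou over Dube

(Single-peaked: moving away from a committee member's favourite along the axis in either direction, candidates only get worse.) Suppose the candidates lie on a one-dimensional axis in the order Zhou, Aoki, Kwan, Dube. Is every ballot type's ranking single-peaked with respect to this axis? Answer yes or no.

yes

Axis positions: Zhou=1, Aoki=2, Kwan=3, Dube=4.
Ballot type 1 (peak Kwan at position 3): ranking walks positions 3-2-1-4, expanding outward from the peak — single-peaked.
Ballot type 2 (peak Zhou at position 1): ranking walks positions 1-2-3-4, expanding outward from the peak — single-peaked.
Ballot type 3 (peak Dube at position 4): ranking walks positions 4-3-2-1, expanding outward from the peak — single-peaked.
Ballot type 4 (peak Kwan at position 3): ranking walks positions 3-2-4-1, expanding outward from the peak — single-peaked.
Ballot type 5 (peak Aoki at position 2): ranking walks positions 2-1-3-4, expanding outward from the peak — single-peaked.
Ballot type 6 (peak Aoki at position 2): ranking walks positions 2-3-1-4, expanding outward from the peak — single-peaked.
Every ranking is single-peaked on this axis.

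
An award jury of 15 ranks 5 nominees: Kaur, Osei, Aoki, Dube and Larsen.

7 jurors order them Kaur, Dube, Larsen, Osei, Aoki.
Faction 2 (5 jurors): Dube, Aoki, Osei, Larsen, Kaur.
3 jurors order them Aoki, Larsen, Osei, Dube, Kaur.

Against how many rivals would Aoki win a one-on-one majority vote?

3

Aoki against each rival (15 jurors):
Aoki vs Kaur: Aoki wins 8–7.
Aoki vs Osei: 8 to 7, Aoki.
Aoki vs Dube: 3 for Aoki, 12 for Dube — Dube by 12–3.
Aoki vs Larsen: Aoki wins 8–7.
Aoki beats Kaur, Osei, Larsen; loses to Dube — 3 pairwise wins.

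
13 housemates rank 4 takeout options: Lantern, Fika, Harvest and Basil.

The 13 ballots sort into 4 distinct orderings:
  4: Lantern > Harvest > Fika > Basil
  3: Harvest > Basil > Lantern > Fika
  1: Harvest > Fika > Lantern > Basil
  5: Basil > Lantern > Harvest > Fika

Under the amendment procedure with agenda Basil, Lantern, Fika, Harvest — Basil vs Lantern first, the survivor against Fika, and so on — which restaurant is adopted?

Harvest

Round 1: Basil vs Lantern — 8–5, Basil advances.
Round 2: Basil vs Fika — 8–5, Basil advances.
Round 3: Basil vs Harvest — 5–8, Harvest advances.
Harvest survives the agenda.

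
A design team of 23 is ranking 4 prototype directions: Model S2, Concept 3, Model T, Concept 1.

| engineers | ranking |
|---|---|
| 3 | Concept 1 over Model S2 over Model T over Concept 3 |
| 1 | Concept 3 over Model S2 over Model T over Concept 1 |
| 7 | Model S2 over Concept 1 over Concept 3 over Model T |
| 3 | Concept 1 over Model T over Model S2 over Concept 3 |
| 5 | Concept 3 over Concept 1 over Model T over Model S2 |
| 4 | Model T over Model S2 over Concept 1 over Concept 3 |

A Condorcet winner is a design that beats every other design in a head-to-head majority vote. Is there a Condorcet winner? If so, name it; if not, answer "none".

Pairwise majorities:
Model S2 vs Concept 3: 3+7+3+4 = 17 for Model S2, 6 for Concept 3 — Model S2 by 17–6.
Model S2 vs Model T: 3+1+7 = 11 for Model S2, 12 for Model T — Model T by 12–11.
Model S2 vs Concept 1: 1+7+4 = 12 for Model S2, 11 for Concept 1 — Model S2 by 12–11.
Concept 3 vs Model T: 1+7+5 = 13 for Concept 3, 10 for Model T — Concept 3 by 13–10.
Concept 3 vs Concept 1: Concept 3 is ranked higher on 1+5 = 6 ballots, Concept 1 on 17. Concept 1 wins 17–6.
Model T vs Concept 1: Concept 1 wins 18–5.
Each design drops at least one matchup (Model S2 loses to Model T; Concept 3 loses to Model S2; Model T loses to Concept 3; Concept 1 loses to Model S2); the cycle Model S2 beats Concept 3 beats Model T beats Model S2 rules out a Condorcet winner.

none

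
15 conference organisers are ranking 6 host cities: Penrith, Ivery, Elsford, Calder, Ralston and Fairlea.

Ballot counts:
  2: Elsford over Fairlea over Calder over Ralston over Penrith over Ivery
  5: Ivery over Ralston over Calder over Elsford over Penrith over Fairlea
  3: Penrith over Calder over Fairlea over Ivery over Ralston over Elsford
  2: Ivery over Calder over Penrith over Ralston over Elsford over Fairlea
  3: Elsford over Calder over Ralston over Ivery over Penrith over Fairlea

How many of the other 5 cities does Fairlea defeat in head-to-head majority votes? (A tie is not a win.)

0

Fairlea against each rival (15 organisers):
Fairlea vs Penrith: Penrith, 13–2.
Fairlea vs Ivery: 2+3 = 5 for Fairlea, 10 for Ivery — Ivery by 10–5.
Fairlea vs Elsford: Fairlea preferred on 3 ballots; Elsford wins 12–3.
Fairlea vs Calder: 2 to 13, Calder.
Fairlea–Ralston: Ralston 10–5.
Fairlea beats no one; loses to Penrith, Ivery, Elsford, Calder, Ralston — 0 pairwise wins.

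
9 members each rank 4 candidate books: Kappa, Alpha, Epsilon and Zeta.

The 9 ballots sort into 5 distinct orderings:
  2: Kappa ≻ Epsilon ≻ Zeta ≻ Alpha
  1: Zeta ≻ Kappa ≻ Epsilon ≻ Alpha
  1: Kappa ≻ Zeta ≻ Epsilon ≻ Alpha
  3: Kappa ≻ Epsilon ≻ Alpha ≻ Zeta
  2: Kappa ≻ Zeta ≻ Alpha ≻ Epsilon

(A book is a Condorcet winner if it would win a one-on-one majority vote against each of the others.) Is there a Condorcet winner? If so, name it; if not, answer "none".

Head-to-head results (9 members):
Kappa vs Alpha: Kappa preferred on 2+1+1+3+2 = 9 ballots; Kappa wins 9–0.
Kappa vs Epsilon: Kappa wins 9–0.
Kappa vs Zeta: Kappa preferred on 2+1+3+2 = 8 ballots; Kappa wins 8–1.
Alpha vs Epsilon: 2 for Alpha, 7 for Epsilon — Epsilon by 7–2.
Alpha vs Zeta: Zeta, 6–3.
Epsilon vs Zeta: 2+3 = 5 for Epsilon, 4 for Zeta — Epsilon by 5–4.
Kappa wins every pairwise contest, so Kappa is the Condorcet winner.

Kappa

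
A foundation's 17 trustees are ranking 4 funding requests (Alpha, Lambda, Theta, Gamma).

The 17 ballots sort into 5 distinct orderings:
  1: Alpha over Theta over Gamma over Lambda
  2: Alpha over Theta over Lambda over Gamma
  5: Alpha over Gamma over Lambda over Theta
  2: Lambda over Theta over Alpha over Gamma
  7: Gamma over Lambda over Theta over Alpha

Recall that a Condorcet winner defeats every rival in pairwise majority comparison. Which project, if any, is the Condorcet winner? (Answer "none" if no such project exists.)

Pairwise majorities:
Alpha vs Lambda: Lambda wins 9–8.
Alpha vs Theta: Alpha preferred on 1+2+5 = 8 ballots; Theta wins 9–8.
Alpha vs Gamma: 10 to 7, Alpha.
Lambda vs Theta: Lambda is ranked higher on 5+2+7 = 14 ballots, Theta on 3. Lambda wins 14–3.
Lambda vs Gamma: Gamma, 13–4.
Theta–Gamma: Gamma 12–5.
Each project drops at least one matchup (Alpha loses to Lambda; Lambda loses to Gamma; Theta loses to Lambda; Gamma loses to Alpha); the cycle Alpha beats Gamma beats Lambda beats Alpha rules out a Condorcet winner.

none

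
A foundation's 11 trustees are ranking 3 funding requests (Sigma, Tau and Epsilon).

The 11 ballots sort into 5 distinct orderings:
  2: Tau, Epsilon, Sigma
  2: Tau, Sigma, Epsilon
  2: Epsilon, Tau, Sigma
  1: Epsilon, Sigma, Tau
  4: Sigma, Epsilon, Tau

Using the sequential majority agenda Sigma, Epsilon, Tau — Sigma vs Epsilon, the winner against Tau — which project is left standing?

Round 1: Sigma vs Epsilon — 6–5, Sigma advances.
Round 2: Sigma vs Tau — 5–6, Tau advances.
Tau survives the agenda.

Tau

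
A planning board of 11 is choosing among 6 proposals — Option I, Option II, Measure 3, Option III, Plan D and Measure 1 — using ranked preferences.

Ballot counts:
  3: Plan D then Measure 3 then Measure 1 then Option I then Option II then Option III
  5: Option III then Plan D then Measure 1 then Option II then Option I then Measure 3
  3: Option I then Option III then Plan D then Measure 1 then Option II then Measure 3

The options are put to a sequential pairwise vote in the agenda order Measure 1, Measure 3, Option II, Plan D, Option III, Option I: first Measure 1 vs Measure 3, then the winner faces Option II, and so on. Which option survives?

Round 1: Measure 1 vs Measure 3 — 8–3, Measure 1 advances.
Round 2: Measure 1 vs Option II — 11–0, Measure 1 advances.
Round 3: Measure 1 vs Plan D — 0–11, Plan D advances.
Round 4: Plan D vs Option III — 3–8, Option III advances.
Round 5: Option III vs Option I — 5–6, Option I advances.
The agenda winner is Option I.

Option I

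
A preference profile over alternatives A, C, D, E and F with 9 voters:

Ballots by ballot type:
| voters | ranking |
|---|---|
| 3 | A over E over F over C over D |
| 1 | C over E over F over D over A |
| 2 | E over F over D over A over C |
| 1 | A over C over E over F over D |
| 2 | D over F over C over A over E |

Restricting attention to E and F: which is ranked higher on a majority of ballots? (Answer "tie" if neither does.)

Ballots ranking E above F: 3 + 1 + 2 + 1 = 7.
Ballots ranking F above E: 9 − 7 = 2.
E wins the head-to-head 7–2.

E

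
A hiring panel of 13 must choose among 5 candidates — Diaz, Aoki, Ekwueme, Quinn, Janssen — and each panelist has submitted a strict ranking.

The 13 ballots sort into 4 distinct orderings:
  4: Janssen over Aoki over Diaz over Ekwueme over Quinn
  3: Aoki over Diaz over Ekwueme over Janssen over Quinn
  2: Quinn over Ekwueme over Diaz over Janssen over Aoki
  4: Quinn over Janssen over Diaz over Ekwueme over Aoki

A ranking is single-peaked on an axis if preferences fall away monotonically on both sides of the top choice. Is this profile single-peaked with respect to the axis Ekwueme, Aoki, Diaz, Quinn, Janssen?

Axis positions: Ekwueme=1, Aoki=2, Diaz=3, Quinn=4, Janssen=5.
Type 1: ranking walks positions 5-2-3-1-4; Aoki is ranked above Quinn even though Quinn lies between Aoki and the peak Janssen on the axis — preferences dip and rise again. Not single-peaked.
Type 2: ranking walks positions 2-3-1-5-4; Janssen is ranked above Quinn even though Quinn lies between Janssen and the peak Aoki on the axis — preferences dip and rise again. Not single-peaked.
Type 3: ranking walks positions 4-1-3-5-2; Ekwueme is ranked above Diaz even though Diaz lies between Ekwueme and the peak Quinn on the axis — preferences dip and rise again. Not single-peaked.
Type 4: ranking walks positions 4-5-3-1-2; Ekwueme is ranked above Aoki even though Aoki lies between Ekwueme and the peak Quinn on the axis — preferences dip and rise again. Not single-peaked.
Type 1 violates single-peakedness, so the profile is not single-peaked on this axis.

no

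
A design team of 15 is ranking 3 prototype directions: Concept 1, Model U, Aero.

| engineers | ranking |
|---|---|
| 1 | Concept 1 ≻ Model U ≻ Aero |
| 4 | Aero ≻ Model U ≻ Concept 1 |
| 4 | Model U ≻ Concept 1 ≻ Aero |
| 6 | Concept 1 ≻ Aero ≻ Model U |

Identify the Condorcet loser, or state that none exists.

Head-to-head results (15 engineers):
Concept 1 vs Model U: 1+6 = 7 for Concept 1, 8 for Model U — Model U by 8–7.
Concept 1 vs Aero: Concept 1 wins 11–4.
Model U–Aero: Aero 10–5.
Each design has at least one pairwise win (Concept 1 beats Aero; Model U beats Concept 1; Aero beats Model U) — no Condorcet loser.

none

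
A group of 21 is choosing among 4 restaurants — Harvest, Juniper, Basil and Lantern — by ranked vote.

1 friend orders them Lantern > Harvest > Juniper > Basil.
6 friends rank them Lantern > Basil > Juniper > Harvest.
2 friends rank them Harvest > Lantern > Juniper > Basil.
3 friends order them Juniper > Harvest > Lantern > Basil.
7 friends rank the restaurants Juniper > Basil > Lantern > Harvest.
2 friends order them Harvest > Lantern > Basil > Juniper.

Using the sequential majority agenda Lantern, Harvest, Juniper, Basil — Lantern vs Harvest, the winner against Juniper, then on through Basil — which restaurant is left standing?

Round 1: Lantern vs Harvest — 14–7, Lantern advances.
Round 2: Lantern vs Juniper — 11–10, Lantern advances.
Round 3: Lantern vs Basil — 14–7, Lantern advances.
Lantern survives the agenda.

Lantern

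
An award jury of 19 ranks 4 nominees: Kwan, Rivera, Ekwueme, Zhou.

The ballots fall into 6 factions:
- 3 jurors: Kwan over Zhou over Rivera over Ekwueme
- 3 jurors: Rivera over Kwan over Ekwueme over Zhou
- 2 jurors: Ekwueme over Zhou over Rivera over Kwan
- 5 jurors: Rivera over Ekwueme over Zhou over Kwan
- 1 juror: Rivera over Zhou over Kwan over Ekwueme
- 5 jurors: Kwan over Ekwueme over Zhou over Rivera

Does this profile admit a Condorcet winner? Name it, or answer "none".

none

Head-to-head results (19 jurors):
Kwan vs Rivera: Kwan preferred on 3+5 = 8 ballots; Rivera wins 11–8.
Kwan vs Ekwueme: 3+3+1+5 = 12 for Kwan, 7 for Ekwueme — Kwan by 12–7.
Kwan vs Zhou: Kwan is ranked higher on 3+3+5 = 11 ballots, Zhou on 8. Kwan wins 11–8.
Rivera vs Ekwueme: Rivera preferred on 3+3+5+1 = 12 ballots; Rivera wins 12–7.
Rivera vs Zhou: 9 to 10, Zhou.
Ekwueme vs Zhou: 3+2+5+5 = 15 for Ekwueme, 4 for Zhou — Ekwueme by 15–4.
Each nominee drops at least one matchup (Kwan loses to Rivera; Rivera loses to Zhou; Ekwueme loses to Kwan; Zhou loses to Kwan); the cycle Kwan > Zhou > Rivera > Kwan rules out a Condorcet winner.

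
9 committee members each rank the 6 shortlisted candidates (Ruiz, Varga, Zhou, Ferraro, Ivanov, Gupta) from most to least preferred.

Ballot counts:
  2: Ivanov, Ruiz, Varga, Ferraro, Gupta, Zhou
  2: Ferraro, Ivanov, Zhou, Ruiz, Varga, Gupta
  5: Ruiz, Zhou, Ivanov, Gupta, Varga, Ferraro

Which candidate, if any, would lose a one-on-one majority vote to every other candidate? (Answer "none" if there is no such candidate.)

Head-to-head results (9 committee members):
Ruiz vs Varga: Ruiz, 9–0.
Ruiz–Zhou: Ruiz 7–2.
Ruiz vs Ferraro: Ruiz, 7–2.
Ruiz–Ivanov: Ruiz 5–4.
Ruiz–Gupta: Ruiz 9–0.
Varga vs Zhou: Varga preferred on 2 ballots; Zhou wins 7–2.
Varga–Ferraro: Varga 7–2.
Varga vs Ivanov: Ivanov wins 9–0.
Varga vs Gupta: Gupta wins 5–4.
Zhou vs Ferraro: Zhou, 5–4.
Zhou–Ivanov: Zhou 5–4.
Zhou vs Gupta: Zhou is ranked higher on 2+5 = 7 ballots, Gupta on 2. Zhou wins 7–2.
Ferraro–Ivanov: Ivanov 7–2.
Ferraro vs Gupta: Gupta wins 5–4.
Ivanov vs Gupta: Ivanov preferred on 2+2+5 = 9 ballots; Ivanov wins 9–0.
Ferraro is beaten in every head-to-head and is the Condorcet loser.

Ferraro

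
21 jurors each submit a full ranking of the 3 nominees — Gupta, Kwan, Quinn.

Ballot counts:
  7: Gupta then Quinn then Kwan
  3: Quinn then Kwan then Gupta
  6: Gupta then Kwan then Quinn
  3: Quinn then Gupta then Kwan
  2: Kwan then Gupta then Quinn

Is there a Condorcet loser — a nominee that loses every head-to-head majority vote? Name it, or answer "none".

Kwan

Head-to-head results (21 jurors):
Gupta vs Kwan: Gupta wins 16–5.
Gupta vs Quinn: 15 to 6, Gupta.
Kwan–Quinn: Quinn 13–8.
Only Kwan has no wins; Kwan is the Condorcet loser.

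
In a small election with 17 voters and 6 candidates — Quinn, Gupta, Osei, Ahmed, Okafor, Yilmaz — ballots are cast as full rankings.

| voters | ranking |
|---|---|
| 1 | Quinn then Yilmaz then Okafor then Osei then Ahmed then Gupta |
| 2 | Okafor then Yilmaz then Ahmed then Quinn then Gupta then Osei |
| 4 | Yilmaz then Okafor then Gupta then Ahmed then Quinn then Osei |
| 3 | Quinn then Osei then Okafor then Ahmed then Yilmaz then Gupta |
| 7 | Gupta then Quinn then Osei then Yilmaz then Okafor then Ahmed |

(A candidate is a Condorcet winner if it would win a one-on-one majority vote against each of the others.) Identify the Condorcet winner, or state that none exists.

none

Pairwise majorities:
Quinn vs Gupta: Gupta wins 11–6.
Quinn–Osei: Quinn 17–0.
Quinn vs Ahmed: Quinn, 11–6.
Quinn vs Okafor: Quinn wins 11–6.
Quinn–Yilmaz: Quinn 11–6.
Gupta–Osei: Gupta 13–4.
Gupta vs Ahmed: Gupta wins 11–6.
Gupta–Okafor: Okafor 10–7.
Gupta vs Yilmaz: Yilmaz wins 10–7.
Osei–Ahmed: Osei 11–6.
Osei vs Okafor: Osei wins 10–7.
Osei–Yilmaz: Osei 10–7.
Ahmed–Okafor: Okafor 17–0.
Ahmed–Yilmaz: Yilmaz 14–3.
Okafor vs Yilmaz: Yilmaz, 12–5.
No candidate is unbeaten: Quinn loses to Gupta; Gupta loses to Okafor; Osei loses to Quinn; Ahmed loses to Quinn; Okafor loses to Quinn; Yilmaz loses to Quinn. In particular Quinn beats Okafor beats Gupta beats Quinn is a majority cycle — no Condorcet winner exists.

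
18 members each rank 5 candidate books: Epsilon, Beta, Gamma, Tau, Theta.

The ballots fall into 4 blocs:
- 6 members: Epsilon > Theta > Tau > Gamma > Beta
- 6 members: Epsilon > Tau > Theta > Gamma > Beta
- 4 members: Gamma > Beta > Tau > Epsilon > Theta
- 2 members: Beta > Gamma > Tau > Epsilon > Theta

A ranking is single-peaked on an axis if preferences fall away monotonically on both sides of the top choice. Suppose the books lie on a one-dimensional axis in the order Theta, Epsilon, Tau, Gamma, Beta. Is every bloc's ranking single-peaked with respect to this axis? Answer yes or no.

yes

Axis positions: Theta=1, Epsilon=2, Tau=3, Gamma=4, Beta=5.
Bloc 1 (peak Epsilon at position 2): ranking walks positions 2-1-3-4-5, expanding outward from the peak — single-peaked.
Bloc 2 (peak Epsilon at position 2): ranking walks positions 2-3-1-4-5, expanding outward from the peak — single-peaked.
Bloc 3 (peak Gamma at position 4): ranking walks positions 4-5-3-2-1, expanding outward from the peak — single-peaked.
Bloc 4 (peak Beta at position 5): ranking walks positions 5-4-3-2-1, expanding outward from the peak — single-peaked.
Every ranking is single-peaked on this axis.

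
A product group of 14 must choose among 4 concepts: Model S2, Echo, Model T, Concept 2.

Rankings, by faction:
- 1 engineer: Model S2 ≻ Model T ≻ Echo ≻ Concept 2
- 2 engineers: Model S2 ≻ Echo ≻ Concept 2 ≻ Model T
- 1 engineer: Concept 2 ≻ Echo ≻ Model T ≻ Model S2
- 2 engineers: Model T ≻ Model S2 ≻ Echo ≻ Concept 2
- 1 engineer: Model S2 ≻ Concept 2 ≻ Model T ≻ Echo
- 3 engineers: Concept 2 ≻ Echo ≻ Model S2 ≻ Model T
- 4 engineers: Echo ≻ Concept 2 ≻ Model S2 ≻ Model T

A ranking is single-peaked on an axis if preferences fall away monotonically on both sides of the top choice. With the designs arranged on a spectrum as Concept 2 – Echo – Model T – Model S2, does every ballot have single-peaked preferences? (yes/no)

Axis positions: Concept 2=1, Echo=2, Model T=3, Model S2=4.
Faction 1 (peak Model S2 at position 4): ranking walks positions 4-3-2-1, expanding outward from the peak — single-peaked.
Faction 2: ranking walks positions 4-2-1-3; Echo is ranked above Model T even though Model T lies between Echo and the peak Model S2 on the axis — preferences dip and rise again. Not single-peaked.
Faction 3 (peak Concept 2 at position 1): ranking walks positions 1-2-3-4, expanding outward from the peak — single-peaked.
Faction 4 (peak Model T at position 3): ranking walks positions 3-4-2-1, expanding outward from the peak — single-peaked.
Faction 5: ranking walks positions 4-1-3-2; Concept 2 is ranked above Model T even though Model T lies between Concept 2 and the peak Model S2 on the axis — preferences dip and rise again. Not single-peaked.
Faction 6: ranking walks positions 1-2-4-3; Model S2 is ranked above Model T even though Model T lies between Model S2 and the peak Concept 2 on the axis — preferences dip and rise again. Not single-peaked.
Faction 7: ranking walks positions 2-1-4-3; Model S2 is ranked above Model T even though Model T lies between Model S2 and the peak Echo on the axis — preferences dip and rise again. Not single-peaked.
Faction 2 violates single-peakedness, so the profile is not single-peaked on this axis.

no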